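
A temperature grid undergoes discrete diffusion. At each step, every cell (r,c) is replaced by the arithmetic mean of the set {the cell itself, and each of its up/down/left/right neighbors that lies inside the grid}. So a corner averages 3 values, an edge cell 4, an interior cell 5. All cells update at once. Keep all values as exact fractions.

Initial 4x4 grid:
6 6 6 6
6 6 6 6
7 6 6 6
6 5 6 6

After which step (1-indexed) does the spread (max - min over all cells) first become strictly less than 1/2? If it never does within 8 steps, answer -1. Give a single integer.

Step 1: max=25/4, min=23/4, spread=1/2
Step 2: max=49/8, min=47/8, spread=1/4
  -> spread < 1/2 first at step 2
Step 3: max=1463/240, min=1417/240, spread=23/120
Step 4: max=13103/2160, min=12817/2160, spread=143/1080
Step 5: max=392393/64800, min=385207/64800, spread=3593/32400
Step 6: max=11756003/1944000, min=11571997/1944000, spread=92003/972000
Step 7: max=352237913/58320000, min=347602087/58320000, spread=2317913/29160000
Step 8: max=10556164523/1749600000, min=10439035477/1749600000, spread=58564523/874800000

Answer: 2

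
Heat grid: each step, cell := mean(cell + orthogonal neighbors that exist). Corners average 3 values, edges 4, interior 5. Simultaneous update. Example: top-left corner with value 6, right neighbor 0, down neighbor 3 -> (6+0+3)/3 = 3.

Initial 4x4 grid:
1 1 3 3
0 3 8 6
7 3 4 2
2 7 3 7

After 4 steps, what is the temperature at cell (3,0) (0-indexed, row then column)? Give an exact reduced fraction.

Step 1: cell (3,0) = 16/3
Step 2: cell (3,0) = 145/36
Step 3: cell (3,0) = 9203/2160
Step 4: cell (3,0) = 258533/64800
Full grid after step 4:
  85193/32400 633547/216000 2101/576 86221/21600
  635947/216000 308339/90000 232247/60000 1231/288
  159919/43200 693071/180000 43271/10000 157787/36000
  258533/64800 46411/10800 26177/6000 49031/10800

Answer: 258533/64800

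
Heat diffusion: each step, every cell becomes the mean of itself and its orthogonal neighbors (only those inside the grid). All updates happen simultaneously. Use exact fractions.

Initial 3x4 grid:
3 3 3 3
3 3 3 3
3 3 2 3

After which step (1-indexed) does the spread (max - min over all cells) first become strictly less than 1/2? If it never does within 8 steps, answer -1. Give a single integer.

Step 1: max=3, min=8/3, spread=1/3
  -> spread < 1/2 first at step 1
Step 2: max=3, min=329/120, spread=31/120
Step 3: max=3, min=3029/1080, spread=211/1080
Step 4: max=5353/1800, min=307103/108000, spread=14077/108000
Step 5: max=320317/108000, min=2775593/972000, spread=5363/48600
Step 6: max=177131/60000, min=83739191/29160000, spread=93859/1166400
Step 7: max=286263533/97200000, min=5038525519/1749600000, spread=4568723/69984000
Step 8: max=8566381111/2916000000, min=303147564371/104976000000, spread=8387449/167961600

Answer: 1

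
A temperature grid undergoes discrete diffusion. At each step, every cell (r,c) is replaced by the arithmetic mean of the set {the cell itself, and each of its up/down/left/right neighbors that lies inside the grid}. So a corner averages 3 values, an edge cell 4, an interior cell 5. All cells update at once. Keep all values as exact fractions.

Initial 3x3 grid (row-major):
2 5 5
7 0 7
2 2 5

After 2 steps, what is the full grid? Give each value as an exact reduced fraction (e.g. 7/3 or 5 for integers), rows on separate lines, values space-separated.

After step 1:
  14/3 3 17/3
  11/4 21/5 17/4
  11/3 9/4 14/3
After step 2:
  125/36 263/60 155/36
  917/240 329/100 1127/240
  26/9 887/240 67/18

Answer: 125/36 263/60 155/36
917/240 329/100 1127/240
26/9 887/240 67/18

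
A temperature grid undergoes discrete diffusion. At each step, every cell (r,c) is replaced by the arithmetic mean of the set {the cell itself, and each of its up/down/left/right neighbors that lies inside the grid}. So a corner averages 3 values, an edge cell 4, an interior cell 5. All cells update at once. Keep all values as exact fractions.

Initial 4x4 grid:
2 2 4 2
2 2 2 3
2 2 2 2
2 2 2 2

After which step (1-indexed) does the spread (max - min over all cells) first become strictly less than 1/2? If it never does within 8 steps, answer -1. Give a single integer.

Answer: 4

Derivation:
Step 1: max=3, min=2, spread=1
Step 2: max=53/20, min=2, spread=13/20
Step 3: max=931/360, min=2, spread=211/360
Step 4: max=26641/10800, min=2, spread=5041/10800
  -> spread < 1/2 first at step 4
Step 5: max=786643/324000, min=6079/3000, spread=130111/324000
Step 6: max=23082367/9720000, min=367159/180000, spread=3255781/9720000
Step 7: max=683553691/291600000, min=371107/180000, spread=82360351/291600000
Step 8: max=20247316891/8748000000, min=67306441/32400000, spread=2074577821/8748000000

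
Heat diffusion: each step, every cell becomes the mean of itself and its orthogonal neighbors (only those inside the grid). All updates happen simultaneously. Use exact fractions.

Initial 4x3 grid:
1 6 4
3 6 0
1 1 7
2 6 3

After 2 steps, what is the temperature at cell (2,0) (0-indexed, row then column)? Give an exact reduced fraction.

Answer: 117/40

Derivation:
Step 1: cell (2,0) = 7/4
Step 2: cell (2,0) = 117/40
Full grid after step 2:
  31/9 847/240 71/18
  331/120 373/100 203/60
  117/40 149/50 62/15
  31/12 233/60 133/36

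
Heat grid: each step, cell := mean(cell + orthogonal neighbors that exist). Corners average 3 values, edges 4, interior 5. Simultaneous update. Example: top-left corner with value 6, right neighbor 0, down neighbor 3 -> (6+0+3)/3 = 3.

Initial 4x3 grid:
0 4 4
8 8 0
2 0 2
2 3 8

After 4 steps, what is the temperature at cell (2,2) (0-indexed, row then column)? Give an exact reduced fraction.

Answer: 35983/10800

Derivation:
Step 1: cell (2,2) = 5/2
Step 2: cell (2,2) = 10/3
Step 3: cell (2,2) = 1171/360
Step 4: cell (2,2) = 35983/10800
Full grid after step 4:
  2741/720 39413/10800 1429/405
  26047/7200 32069/9000 18379/5400
  72791/21600 238357/72000 35983/10800
  82283/25920 557363/172800 83903/25920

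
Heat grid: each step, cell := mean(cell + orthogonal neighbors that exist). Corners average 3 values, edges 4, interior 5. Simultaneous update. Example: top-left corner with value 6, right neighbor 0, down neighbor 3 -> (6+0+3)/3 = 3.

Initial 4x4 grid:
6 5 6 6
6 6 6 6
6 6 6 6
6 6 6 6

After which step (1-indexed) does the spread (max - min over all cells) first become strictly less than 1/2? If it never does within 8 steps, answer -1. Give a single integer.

Step 1: max=6, min=17/3, spread=1/3
  -> spread < 1/2 first at step 1
Step 2: max=6, min=689/120, spread=31/120
Step 3: max=6, min=6269/1080, spread=211/1080
Step 4: max=6, min=631157/108000, spread=16843/108000
Step 5: max=53921/9000, min=5693357/972000, spread=130111/972000
Step 6: max=3232841/540000, min=171317633/29160000, spread=3255781/29160000
Step 7: max=3228893/540000, min=5148446309/874800000, spread=82360351/874800000
Step 8: max=580693559/97200000, min=154712683109/26244000000, spread=2074577821/26244000000

Answer: 1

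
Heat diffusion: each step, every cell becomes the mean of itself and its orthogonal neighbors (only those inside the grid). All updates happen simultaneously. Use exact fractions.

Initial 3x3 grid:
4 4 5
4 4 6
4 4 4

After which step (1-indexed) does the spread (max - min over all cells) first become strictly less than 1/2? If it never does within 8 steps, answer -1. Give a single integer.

Step 1: max=5, min=4, spread=1
Step 2: max=1129/240, min=4, spread=169/240
Step 3: max=827/180, min=4939/1200, spread=1723/3600
  -> spread < 1/2 first at step 3
Step 4: max=16183/3600, min=22487/5400, spread=143/432
Step 5: max=2886103/648000, min=50657/12000, spread=1205/5184
Step 6: max=171607741/38880000, min=82631683/19440000, spread=10151/62208
Step 7: max=1138258903/259200000, min=4988544751/1166400000, spread=85517/746496
Step 8: max=612116072069/139968000000, min=100143222949/23328000000, spread=720431/8957952

Answer: 3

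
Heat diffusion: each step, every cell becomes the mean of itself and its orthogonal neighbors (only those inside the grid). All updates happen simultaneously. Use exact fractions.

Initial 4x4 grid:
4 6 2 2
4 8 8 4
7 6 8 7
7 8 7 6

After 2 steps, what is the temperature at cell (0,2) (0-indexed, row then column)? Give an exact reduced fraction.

Step 1: cell (0,2) = 9/2
Step 2: cell (0,2) = 109/24
Full grid after step 2:
  185/36 617/120 109/24 149/36
  1369/240 611/100 587/100 121/24
  1589/240 34/5 341/50 761/120
  61/9 1739/240 1687/240 121/18

Answer: 109/24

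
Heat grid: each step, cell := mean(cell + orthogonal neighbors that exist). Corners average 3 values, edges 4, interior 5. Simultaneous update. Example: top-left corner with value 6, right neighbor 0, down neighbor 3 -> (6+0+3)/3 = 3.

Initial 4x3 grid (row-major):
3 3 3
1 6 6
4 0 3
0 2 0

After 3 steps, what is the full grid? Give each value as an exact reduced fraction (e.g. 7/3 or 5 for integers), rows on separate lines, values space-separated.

After step 1:
  7/3 15/4 4
  7/2 16/5 9/2
  5/4 3 9/4
  2 1/2 5/3
After step 2:
  115/36 797/240 49/12
  617/240 359/100 279/80
  39/16 51/25 137/48
  5/4 43/24 53/36
After step 3:
  3271/1080 51079/14400 1307/360
  21227/7200 18011/6000 2803/800
  4979/2400 1907/750 17737/7200
  263/144 11797/7200 881/432

Answer: 3271/1080 51079/14400 1307/360
21227/7200 18011/6000 2803/800
4979/2400 1907/750 17737/7200
263/144 11797/7200 881/432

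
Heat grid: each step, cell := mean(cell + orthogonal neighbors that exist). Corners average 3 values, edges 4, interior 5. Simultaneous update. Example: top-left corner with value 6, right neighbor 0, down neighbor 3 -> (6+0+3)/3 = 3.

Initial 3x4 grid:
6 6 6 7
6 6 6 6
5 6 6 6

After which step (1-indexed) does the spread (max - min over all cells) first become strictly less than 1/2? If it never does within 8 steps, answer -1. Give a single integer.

Answer: 3

Derivation:
Step 1: max=19/3, min=17/3, spread=2/3
Step 2: max=113/18, min=103/18, spread=5/9
Step 3: max=1337/216, min=1255/216, spread=41/108
  -> spread < 1/2 first at step 3
Step 4: max=159737/25920, min=151303/25920, spread=4217/12960
Step 5: max=1904657/311040, min=1827823/311040, spread=38417/155520
Step 6: max=113877871/18662400, min=110070929/18662400, spread=1903471/9331200
Step 7: max=1361731417/223948800, min=1325654183/223948800, spread=18038617/111974400
Step 8: max=81505546523/13436928000, min=79737589477/13436928000, spread=883978523/6718464000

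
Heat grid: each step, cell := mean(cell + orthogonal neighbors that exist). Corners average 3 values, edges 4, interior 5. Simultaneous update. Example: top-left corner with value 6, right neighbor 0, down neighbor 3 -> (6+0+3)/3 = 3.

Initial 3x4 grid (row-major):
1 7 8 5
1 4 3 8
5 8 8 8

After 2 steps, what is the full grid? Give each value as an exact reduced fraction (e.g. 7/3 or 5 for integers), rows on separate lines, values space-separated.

After step 1:
  3 5 23/4 7
  11/4 23/5 31/5 6
  14/3 25/4 27/4 8
After step 2:
  43/12 367/80 479/80 25/4
  901/240 124/25 293/50 34/5
  41/9 167/30 34/5 83/12

Answer: 43/12 367/80 479/80 25/4
901/240 124/25 293/50 34/5
41/9 167/30 34/5 83/12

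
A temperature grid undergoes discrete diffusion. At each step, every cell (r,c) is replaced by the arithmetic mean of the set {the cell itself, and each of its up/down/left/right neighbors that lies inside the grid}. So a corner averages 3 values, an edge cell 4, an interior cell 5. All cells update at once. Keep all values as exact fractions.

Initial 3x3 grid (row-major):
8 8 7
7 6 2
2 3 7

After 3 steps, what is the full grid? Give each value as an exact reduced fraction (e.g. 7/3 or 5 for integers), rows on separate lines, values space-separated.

After step 1:
  23/3 29/4 17/3
  23/4 26/5 11/2
  4 9/2 4
After step 2:
  62/9 1547/240 221/36
  1357/240 141/25 611/120
  19/4 177/40 14/3
After step 3:
  1709/270 90409/14400 12727/2160
  82559/14400 8177/1500 38767/7200
  3559/720 11689/2400 851/180

Answer: 1709/270 90409/14400 12727/2160
82559/14400 8177/1500 38767/7200
3559/720 11689/2400 851/180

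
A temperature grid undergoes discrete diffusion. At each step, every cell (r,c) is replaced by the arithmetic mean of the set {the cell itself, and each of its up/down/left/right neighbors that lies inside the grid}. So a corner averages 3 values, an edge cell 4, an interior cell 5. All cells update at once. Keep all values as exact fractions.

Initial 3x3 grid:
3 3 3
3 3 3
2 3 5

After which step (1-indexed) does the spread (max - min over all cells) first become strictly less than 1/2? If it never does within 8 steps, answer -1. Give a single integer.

Step 1: max=11/3, min=8/3, spread=1
Step 2: max=125/36, min=137/48, spread=89/144
Step 3: max=1427/432, min=421/144, spread=41/108
  -> spread < 1/2 first at step 3
Step 4: max=83917/25920, min=2851/960, spread=347/1296
Step 5: max=4955699/1555200, min=1554533/518400, spread=2921/15552
Step 6: max=294733453/93312000, min=94142651/31104000, spread=24611/186624
Step 7: max=17564464691/5598720000, min=1894015799/622080000, spread=207329/2239488
Step 8: max=1049313339277/335923200000, min=342493467259/111974400000, spread=1746635/26873856

Answer: 3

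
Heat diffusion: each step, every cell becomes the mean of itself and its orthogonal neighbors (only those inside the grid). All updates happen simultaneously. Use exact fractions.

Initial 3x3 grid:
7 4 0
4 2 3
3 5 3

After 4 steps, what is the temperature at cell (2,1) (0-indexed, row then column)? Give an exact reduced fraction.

Step 1: cell (2,1) = 13/4
Step 2: cell (2,1) = 871/240
Step 3: cell (2,1) = 48857/14400
Step 4: cell (2,1) = 3000679/864000
Full grid after step 4:
  53143/14400 2970179/864000 399187/129600
  271067/72000 203183/60000 37657/12000
  158929/43200 3000679/864000 408887/129600

Answer: 3000679/864000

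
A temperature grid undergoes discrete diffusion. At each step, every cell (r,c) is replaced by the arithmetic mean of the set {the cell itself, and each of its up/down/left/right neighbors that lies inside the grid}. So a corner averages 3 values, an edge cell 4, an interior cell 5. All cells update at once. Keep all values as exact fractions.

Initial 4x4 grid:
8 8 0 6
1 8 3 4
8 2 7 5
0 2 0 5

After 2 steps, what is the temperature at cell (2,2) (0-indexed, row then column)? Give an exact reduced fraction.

Step 1: cell (2,2) = 17/5
Step 2: cell (2,2) = 439/100
Full grid after step 2:
  215/36 1219/240 1079/240 145/36
  143/30 529/100 419/100 1049/240
  133/30 339/100 439/100 989/240
  85/36 397/120 337/120 145/36

Answer: 439/100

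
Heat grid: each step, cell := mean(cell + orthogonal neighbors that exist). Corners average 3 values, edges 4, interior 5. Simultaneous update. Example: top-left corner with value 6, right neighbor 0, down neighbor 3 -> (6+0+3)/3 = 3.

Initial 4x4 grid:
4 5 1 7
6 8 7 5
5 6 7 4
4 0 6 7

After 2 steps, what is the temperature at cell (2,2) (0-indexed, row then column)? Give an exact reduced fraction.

Step 1: cell (2,2) = 6
Step 2: cell (2,2) = 551/100
Full grid after step 2:
  61/12 209/40 583/120 181/36
  28/5 549/100 23/4 643/120
  24/5 537/100 551/100 139/24
  49/12 43/10 31/6 197/36

Answer: 551/100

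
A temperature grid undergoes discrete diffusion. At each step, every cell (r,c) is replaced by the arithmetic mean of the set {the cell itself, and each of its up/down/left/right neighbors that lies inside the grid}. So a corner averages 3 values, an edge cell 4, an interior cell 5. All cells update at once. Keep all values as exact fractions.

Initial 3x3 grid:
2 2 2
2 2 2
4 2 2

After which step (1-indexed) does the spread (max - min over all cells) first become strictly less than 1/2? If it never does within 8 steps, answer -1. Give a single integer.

Answer: 3

Derivation:
Step 1: max=8/3, min=2, spread=2/3
Step 2: max=23/9, min=2, spread=5/9
Step 3: max=257/108, min=2, spread=41/108
  -> spread < 1/2 first at step 3
Step 4: max=15091/6480, min=371/180, spread=347/1296
Step 5: max=884537/388800, min=3757/1800, spread=2921/15552
Step 6: max=52484539/23328000, min=457483/216000, spread=24611/186624
Step 7: max=3118082033/1399680000, min=10376741/4860000, spread=207329/2239488
Step 8: max=185991552451/83980800000, min=557201599/259200000, spread=1746635/26873856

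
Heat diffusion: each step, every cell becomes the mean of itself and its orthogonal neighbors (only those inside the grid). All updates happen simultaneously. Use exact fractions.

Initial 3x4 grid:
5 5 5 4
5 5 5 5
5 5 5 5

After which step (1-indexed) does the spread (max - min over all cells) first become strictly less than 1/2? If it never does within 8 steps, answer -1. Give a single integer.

Answer: 1

Derivation:
Step 1: max=5, min=14/3, spread=1/3
  -> spread < 1/2 first at step 1
Step 2: max=5, min=85/18, spread=5/18
Step 3: max=5, min=1039/216, spread=41/216
Step 4: max=5, min=125383/25920, spread=4217/25920
Step 5: max=35921/7200, min=7566851/1555200, spread=38417/311040
Step 6: max=717403/144000, min=455359789/93312000, spread=1903471/18662400
Step 7: max=21484241/4320000, min=27392610911/5598720000, spread=18038617/223948800
Step 8: max=1931073241/388800000, min=1646347817149/335923200000, spread=883978523/13436928000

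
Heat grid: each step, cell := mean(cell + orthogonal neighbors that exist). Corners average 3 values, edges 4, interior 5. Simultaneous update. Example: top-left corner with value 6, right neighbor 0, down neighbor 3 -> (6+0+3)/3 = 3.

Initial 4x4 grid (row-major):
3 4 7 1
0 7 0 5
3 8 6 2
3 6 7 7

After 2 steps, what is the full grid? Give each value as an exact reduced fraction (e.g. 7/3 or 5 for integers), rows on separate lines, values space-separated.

After step 1:
  7/3 21/4 3 13/3
  13/4 19/5 5 2
  7/2 6 23/5 5
  4 6 13/2 16/3
After step 2:
  65/18 863/240 211/48 28/9
  773/240 233/50 92/25 49/12
  67/16 239/50 271/50 127/30
  9/2 45/8 673/120 101/18

Answer: 65/18 863/240 211/48 28/9
773/240 233/50 92/25 49/12
67/16 239/50 271/50 127/30
9/2 45/8 673/120 101/18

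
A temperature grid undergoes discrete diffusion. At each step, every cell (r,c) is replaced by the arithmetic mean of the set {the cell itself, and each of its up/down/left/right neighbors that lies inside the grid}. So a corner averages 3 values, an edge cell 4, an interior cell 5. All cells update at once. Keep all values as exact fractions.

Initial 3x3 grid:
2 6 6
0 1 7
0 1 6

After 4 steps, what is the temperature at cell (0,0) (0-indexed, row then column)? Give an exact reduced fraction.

Step 1: cell (0,0) = 8/3
Step 2: cell (0,0) = 43/18
Step 3: cell (0,0) = 577/216
Step 4: cell (0,0) = 35579/12960
Full grid after step 4:
  35579/12960 201047/57600 106073/25920
  137747/57600 37057/12000 56093/14400
  54593/25920 10067/3600 22537/6480

Answer: 35579/12960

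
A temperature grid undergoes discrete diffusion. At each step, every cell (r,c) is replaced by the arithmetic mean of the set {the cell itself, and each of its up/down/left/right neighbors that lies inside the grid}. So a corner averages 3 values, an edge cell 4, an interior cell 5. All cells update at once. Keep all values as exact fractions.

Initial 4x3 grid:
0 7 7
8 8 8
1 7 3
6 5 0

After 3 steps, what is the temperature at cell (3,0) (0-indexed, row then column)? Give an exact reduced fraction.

Answer: 3191/720

Derivation:
Step 1: cell (3,0) = 4
Step 2: cell (3,0) = 14/3
Step 3: cell (3,0) = 3191/720
Full grid after step 3:
  1349/240 42209/7200 6943/1080
  12523/2400 35447/6000 20947/3600
  12163/2400 29227/6000 4583/900
  3191/720 32269/7200 4499/1080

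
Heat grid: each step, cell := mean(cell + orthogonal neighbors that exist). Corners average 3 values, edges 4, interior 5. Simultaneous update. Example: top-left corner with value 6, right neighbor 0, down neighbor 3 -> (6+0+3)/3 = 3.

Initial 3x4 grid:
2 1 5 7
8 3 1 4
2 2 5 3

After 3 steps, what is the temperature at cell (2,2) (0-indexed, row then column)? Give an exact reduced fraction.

Step 1: cell (2,2) = 11/4
Step 2: cell (2,2) = 267/80
Step 3: cell (2,2) = 2669/800
Full grid after step 3:
  92/27 24541/7200 26171/7200 2189/540
  49667/14400 19873/6000 21413/6000 54667/14400
  83/24 7997/2400 2669/800 1321/360

Answer: 2669/800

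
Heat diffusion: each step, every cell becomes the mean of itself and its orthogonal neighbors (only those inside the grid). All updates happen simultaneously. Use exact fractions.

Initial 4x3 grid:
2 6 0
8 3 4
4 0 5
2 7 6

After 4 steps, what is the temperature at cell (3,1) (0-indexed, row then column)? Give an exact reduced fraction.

Step 1: cell (3,1) = 15/4
Step 2: cell (3,1) = 1073/240
Step 3: cell (3,1) = 2395/576
Step 4: cell (3,1) = 143633/34560
Full grid after step 4:
  101723/25920 652877/172800 92843/25920
  172153/43200 274759/72000 161203/43200
  6949/1728 287759/72000 2297/576
  21163/5184 143633/34560 7217/1728

Answer: 143633/34560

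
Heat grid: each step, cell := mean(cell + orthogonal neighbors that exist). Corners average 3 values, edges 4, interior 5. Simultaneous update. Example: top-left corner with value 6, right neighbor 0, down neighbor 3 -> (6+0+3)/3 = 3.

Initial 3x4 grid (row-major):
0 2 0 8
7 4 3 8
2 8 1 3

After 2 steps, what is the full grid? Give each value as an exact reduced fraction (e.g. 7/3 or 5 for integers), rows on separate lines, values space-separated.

Answer: 31/12 251/80 797/240 169/36
1003/240 33/10 41/10 541/120
38/9 539/120 147/40 53/12

Derivation:
After step 1:
  3 3/2 13/4 16/3
  13/4 24/5 16/5 11/2
  17/3 15/4 15/4 4
After step 2:
  31/12 251/80 797/240 169/36
  1003/240 33/10 41/10 541/120
  38/9 539/120 147/40 53/12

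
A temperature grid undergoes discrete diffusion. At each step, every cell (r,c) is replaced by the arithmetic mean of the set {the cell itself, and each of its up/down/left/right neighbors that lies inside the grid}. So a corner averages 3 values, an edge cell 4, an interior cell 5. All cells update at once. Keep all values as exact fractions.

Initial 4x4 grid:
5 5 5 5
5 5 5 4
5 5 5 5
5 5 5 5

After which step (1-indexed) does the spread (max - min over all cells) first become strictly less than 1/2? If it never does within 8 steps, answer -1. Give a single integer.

Answer: 1

Derivation:
Step 1: max=5, min=14/3, spread=1/3
  -> spread < 1/2 first at step 1
Step 2: max=5, min=569/120, spread=31/120
Step 3: max=5, min=5189/1080, spread=211/1080
Step 4: max=5, min=523157/108000, spread=16843/108000
Step 5: max=44921/9000, min=4721357/972000, spread=130111/972000
Step 6: max=2692841/540000, min=142157633/29160000, spread=3255781/29160000
Step 7: max=2688893/540000, min=4273646309/874800000, spread=82360351/874800000
Step 8: max=483493559/97200000, min=128468683109/26244000000, spread=2074577821/26244000000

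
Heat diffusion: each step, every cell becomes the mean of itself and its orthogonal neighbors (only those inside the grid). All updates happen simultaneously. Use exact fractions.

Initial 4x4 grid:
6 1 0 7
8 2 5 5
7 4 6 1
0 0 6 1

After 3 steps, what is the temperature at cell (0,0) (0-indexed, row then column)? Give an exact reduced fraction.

Step 1: cell (0,0) = 5
Step 2: cell (0,0) = 13/3
Step 3: cell (0,0) = 77/18
Full grid after step 3:
  77/18 2267/600 443/120 2647/720
  2587/600 1011/250 7441/2000 1849/480
  7253/1800 22271/6000 2209/600 25663/7200
  7433/2160 23867/7200 23203/7200 3587/1080

Answer: 77/18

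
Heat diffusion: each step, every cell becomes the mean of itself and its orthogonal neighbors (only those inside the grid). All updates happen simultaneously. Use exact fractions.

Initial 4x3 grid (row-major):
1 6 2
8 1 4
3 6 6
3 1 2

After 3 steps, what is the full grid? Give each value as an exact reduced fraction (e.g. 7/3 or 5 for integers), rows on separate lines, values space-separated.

Answer: 589/144 8663/2400 185/48
9073/2400 4107/1000 2891/800
28229/7200 1322/375 3081/800
7109/2160 3163/900 2393/720

Derivation:
After step 1:
  5 5/2 4
  13/4 5 13/4
  5 17/5 9/2
  7/3 3 3
After step 2:
  43/12 33/8 13/4
  73/16 87/25 67/16
  839/240 209/50 283/80
  31/9 44/15 7/2
After step 3:
  589/144 8663/2400 185/48
  9073/2400 4107/1000 2891/800
  28229/7200 1322/375 3081/800
  7109/2160 3163/900 2393/720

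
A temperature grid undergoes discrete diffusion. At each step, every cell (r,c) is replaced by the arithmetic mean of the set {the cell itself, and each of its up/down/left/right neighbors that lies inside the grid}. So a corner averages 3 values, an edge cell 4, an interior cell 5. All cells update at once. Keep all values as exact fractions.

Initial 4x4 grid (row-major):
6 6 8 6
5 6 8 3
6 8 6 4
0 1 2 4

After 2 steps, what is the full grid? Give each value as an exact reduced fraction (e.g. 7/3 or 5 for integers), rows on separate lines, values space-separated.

After step 1:
  17/3 13/2 7 17/3
  23/4 33/5 31/5 21/4
  19/4 27/5 28/5 17/4
  7/3 11/4 13/4 10/3
After step 2:
  215/36 773/120 761/120 215/36
  683/120 609/100 613/100 641/120
  547/120 251/50 247/50 553/120
  59/18 103/30 56/15 65/18

Answer: 215/36 773/120 761/120 215/36
683/120 609/100 613/100 641/120
547/120 251/50 247/50 553/120
59/18 103/30 56/15 65/18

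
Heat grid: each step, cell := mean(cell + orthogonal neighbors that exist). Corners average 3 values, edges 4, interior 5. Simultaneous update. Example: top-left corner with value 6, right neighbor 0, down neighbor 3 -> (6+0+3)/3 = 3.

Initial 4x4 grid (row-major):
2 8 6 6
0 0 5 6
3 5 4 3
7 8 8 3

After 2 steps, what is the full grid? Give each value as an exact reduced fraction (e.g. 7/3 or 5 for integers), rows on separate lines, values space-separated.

Answer: 103/36 1031/240 409/80 23/4
179/60 341/100 481/100 24/5
15/4 467/100 459/100 14/3
67/12 91/16 269/48 173/36

Derivation:
After step 1:
  10/3 4 25/4 6
  5/4 18/5 21/5 5
  15/4 4 5 4
  6 7 23/4 14/3
After step 2:
  103/36 1031/240 409/80 23/4
  179/60 341/100 481/100 24/5
  15/4 467/100 459/100 14/3
  67/12 91/16 269/48 173/36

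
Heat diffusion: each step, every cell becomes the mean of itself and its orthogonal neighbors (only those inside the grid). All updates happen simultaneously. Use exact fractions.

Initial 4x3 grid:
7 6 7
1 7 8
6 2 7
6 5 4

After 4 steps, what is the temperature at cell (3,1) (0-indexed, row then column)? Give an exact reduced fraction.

Answer: 488839/96000

Derivation:
Step 1: cell (3,1) = 17/4
Step 2: cell (3,1) = 413/80
Step 3: cell (3,1) = 7741/1600
Step 4: cell (3,1) = 488839/96000
Full grid after step 4:
  719609/129600 4988761/864000 267103/43200
  17491/3375 2034299/360000 23281/4000
  17056/3375 615983/120000 599167/108000
  625079/129600 488839/96000 670579/129600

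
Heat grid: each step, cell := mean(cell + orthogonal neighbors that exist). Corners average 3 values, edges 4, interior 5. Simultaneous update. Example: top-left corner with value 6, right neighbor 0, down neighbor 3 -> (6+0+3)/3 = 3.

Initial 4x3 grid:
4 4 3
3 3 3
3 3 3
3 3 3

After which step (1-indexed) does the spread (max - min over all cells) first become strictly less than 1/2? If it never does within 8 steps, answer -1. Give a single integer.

Step 1: max=11/3, min=3, spread=2/3
Step 2: max=125/36, min=3, spread=17/36
  -> spread < 1/2 first at step 2
Step 3: max=7327/2160, min=3, spread=847/2160
Step 4: max=107831/32400, min=679/225, spread=2011/6480
Step 5: max=12794783/3888000, min=327713/108000, spread=199423/777600
Step 6: max=760744867/233280000, min=6595249/2160000, spread=1938319/9331200
Step 7: max=45352077053/13996800000, min=596644199/194400000, spread=95747789/559872000
Step 8: max=2706993255127/839808000000, min=35965143941/11664000000, spread=940023131/6718464000

Answer: 2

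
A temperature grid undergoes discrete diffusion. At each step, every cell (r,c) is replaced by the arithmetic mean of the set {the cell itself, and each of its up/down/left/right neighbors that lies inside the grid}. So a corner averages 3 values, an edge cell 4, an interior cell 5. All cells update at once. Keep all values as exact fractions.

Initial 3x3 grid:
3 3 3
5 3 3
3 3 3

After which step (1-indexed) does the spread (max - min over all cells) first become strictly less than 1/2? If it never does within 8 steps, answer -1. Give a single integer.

Answer: 3

Derivation:
Step 1: max=11/3, min=3, spread=2/3
Step 2: max=427/120, min=3, spread=67/120
Step 3: max=3677/1080, min=307/100, spread=1807/5400
  -> spread < 1/2 first at step 3
Step 4: max=1453963/432000, min=8461/2700, spread=33401/144000
Step 5: max=12893933/3888000, min=853391/270000, spread=3025513/19440000
Step 6: max=5130526867/1555200000, min=45955949/14400000, spread=53531/497664
Step 7: max=305968925849/93312000000, min=12455116051/3888000000, spread=450953/5971968
Step 8: max=18305063560603/5598720000000, min=1500688610519/466560000000, spread=3799043/71663616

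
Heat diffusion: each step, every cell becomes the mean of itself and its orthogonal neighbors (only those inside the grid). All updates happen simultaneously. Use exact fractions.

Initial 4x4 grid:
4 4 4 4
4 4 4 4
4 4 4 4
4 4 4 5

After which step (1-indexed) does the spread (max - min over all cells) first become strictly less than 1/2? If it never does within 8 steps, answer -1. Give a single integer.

Step 1: max=13/3, min=4, spread=1/3
  -> spread < 1/2 first at step 1
Step 2: max=77/18, min=4, spread=5/18
Step 3: max=905/216, min=4, spread=41/216
Step 4: max=26963/6480, min=4, spread=1043/6480
Step 5: max=803153/194400, min=4, spread=25553/194400
Step 6: max=23999459/5832000, min=72079/18000, spread=645863/5832000
Step 7: max=717481691/174960000, min=480971/120000, spread=16225973/174960000
Step 8: max=21472677983/5248800000, min=216701/54000, spread=409340783/5248800000

Answer: 1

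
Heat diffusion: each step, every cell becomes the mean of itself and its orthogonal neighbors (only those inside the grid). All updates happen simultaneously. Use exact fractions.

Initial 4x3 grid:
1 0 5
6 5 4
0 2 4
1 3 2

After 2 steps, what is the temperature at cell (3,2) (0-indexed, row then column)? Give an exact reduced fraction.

Answer: 8/3

Derivation:
Step 1: cell (3,2) = 3
Step 2: cell (3,2) = 8/3
Full grid after step 2:
  97/36 689/240 41/12
  659/240 329/100 139/40
  563/240 269/100 133/40
  67/36 137/60 8/3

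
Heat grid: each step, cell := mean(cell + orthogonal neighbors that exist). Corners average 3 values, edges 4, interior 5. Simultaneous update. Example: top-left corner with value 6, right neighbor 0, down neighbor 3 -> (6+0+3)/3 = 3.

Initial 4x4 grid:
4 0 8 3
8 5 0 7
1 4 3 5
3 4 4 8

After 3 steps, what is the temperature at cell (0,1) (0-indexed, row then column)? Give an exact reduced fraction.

Answer: 407/100

Derivation:
Step 1: cell (0,1) = 17/4
Step 2: cell (0,1) = 18/5
Step 3: cell (0,1) = 407/100
Full grid after step 3:
  473/120 407/100 589/150 1631/360
  4769/1200 3739/1000 4267/1000 5197/1200
  527/144 5761/1500 6109/1500 17411/3600
  484/135 2701/720 15941/3600 1289/270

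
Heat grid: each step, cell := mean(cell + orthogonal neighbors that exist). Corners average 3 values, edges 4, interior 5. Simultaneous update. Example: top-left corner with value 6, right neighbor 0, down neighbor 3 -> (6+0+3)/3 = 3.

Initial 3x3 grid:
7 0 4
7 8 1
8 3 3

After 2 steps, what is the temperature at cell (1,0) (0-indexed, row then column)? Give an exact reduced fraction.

Answer: 659/120

Derivation:
Step 1: cell (1,0) = 15/2
Step 2: cell (1,0) = 659/120
Full grid after step 2:
  203/36 893/240 125/36
  659/120 511/100 59/20
  19/3 529/120 71/18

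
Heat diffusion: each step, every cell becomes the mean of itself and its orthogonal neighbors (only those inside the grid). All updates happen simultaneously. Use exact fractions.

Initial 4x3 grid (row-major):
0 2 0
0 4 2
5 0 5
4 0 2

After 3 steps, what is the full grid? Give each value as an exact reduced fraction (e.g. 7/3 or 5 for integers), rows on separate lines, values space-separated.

After step 1:
  2/3 3/2 4/3
  9/4 8/5 11/4
  9/4 14/5 9/4
  3 3/2 7/3
After step 2:
  53/36 51/40 67/36
  203/120 109/50 119/60
  103/40 52/25 38/15
  9/4 289/120 73/36
After step 3:
  799/540 4073/2400 1843/1080
  7127/3600 921/500 3851/1800
  2579/1200 3533/1500 3881/1800
  217/90 15779/7200 2509/1080

Answer: 799/540 4073/2400 1843/1080
7127/3600 921/500 3851/1800
2579/1200 3533/1500 3881/1800
217/90 15779/7200 2509/1080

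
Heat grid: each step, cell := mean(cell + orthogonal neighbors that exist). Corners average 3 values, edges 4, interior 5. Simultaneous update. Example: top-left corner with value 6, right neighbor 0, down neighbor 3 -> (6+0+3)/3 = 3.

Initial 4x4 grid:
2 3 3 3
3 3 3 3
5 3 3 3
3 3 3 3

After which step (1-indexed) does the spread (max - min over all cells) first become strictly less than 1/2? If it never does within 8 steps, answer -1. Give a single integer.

Step 1: max=11/3, min=8/3, spread=1
Step 2: max=829/240, min=137/48, spread=3/5
Step 3: max=7279/2160, min=21169/7200, spread=9283/21600
  -> spread < 1/2 first at step 3
Step 4: max=212989/64800, min=641563/216000, spread=205201/648000
Step 5: max=6321367/1944000, min=6442303/2160000, spread=5232943/19440000
Step 6: max=187386433/58320000, min=19373701/6480000, spread=3255781/14580000
Step 7: max=5579064679/1749600000, min=23331659/7776000, spread=82360351/437400000
Step 8: max=166240411489/52488000000, min=1169941483/388800000, spread=2074577821/13122000000

Answer: 3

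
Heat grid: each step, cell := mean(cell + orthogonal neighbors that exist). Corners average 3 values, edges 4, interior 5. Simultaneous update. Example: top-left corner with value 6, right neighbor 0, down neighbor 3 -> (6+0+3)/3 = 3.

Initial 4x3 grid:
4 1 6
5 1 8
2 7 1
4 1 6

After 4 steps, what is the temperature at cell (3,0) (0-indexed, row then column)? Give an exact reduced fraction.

Step 1: cell (3,0) = 7/3
Step 2: cell (3,0) = 34/9
Step 3: cell (3,0) = 883/270
Step 4: cell (3,0) = 233393/64800
Full grid after step 4:
  56987/16200 208649/54000 10577/2700
  198389/54000 41273/11250 24571/6000
  46541/13500 230681/60000 102707/27000
  233393/64800 169813/48000 251293/64800

Answer: 233393/64800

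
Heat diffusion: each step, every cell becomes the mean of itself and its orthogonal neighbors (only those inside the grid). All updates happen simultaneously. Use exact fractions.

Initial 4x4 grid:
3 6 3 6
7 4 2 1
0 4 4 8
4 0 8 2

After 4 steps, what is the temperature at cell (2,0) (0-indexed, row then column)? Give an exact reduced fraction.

Answer: 722369/216000

Derivation:
Step 1: cell (2,0) = 15/4
Step 2: cell (2,0) = 659/240
Step 3: cell (2,0) = 25307/7200
Step 4: cell (2,0) = 722369/216000
Full grid after step 4:
  130009/32400 892181/216000 831893/216000 256871/64800
  847001/216000 337351/90000 727709/180000 52493/13500
  722369/216000 676523/180000 114871/30000 4267/1000
  216017/64800 368557/108000 49069/12000 45209/10800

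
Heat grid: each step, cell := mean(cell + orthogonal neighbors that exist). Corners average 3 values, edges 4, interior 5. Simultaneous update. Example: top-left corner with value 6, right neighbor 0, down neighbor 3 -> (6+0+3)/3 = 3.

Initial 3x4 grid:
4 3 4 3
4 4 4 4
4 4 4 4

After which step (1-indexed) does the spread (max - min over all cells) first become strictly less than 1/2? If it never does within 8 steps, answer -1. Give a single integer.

Answer: 2

Derivation:
Step 1: max=4, min=7/2, spread=1/2
Step 2: max=4, min=131/36, spread=13/36
  -> spread < 1/2 first at step 2
Step 3: max=793/200, min=26743/7200, spread=361/1440
Step 4: max=21239/5400, min=486431/129600, spread=4661/25920
Step 5: max=8443379/2160000, min=24521137/6480000, spread=809/6480
Step 6: max=75724699/19440000, min=1772149601/466560000, spread=1809727/18662400
Step 7: max=565999427/145800000, min=106729952059/27993600000, spread=77677517/1119744000
Step 8: max=45196933549/11664000000, min=6416565605681/1679616000000, spread=734342603/13436928000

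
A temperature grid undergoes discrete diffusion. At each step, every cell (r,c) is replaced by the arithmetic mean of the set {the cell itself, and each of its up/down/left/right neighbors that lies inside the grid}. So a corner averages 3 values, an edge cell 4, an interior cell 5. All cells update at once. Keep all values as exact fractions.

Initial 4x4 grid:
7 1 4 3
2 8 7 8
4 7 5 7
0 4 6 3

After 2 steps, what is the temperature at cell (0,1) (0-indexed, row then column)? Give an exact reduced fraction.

Answer: 205/48

Derivation:
Step 1: cell (0,1) = 5
Step 2: cell (0,1) = 205/48
Full grid after step 2:
  163/36 205/48 403/80 5
  101/24 109/20 139/25 117/20
  503/120 49/10 573/100 89/15
  61/18 1021/240 1229/240 187/36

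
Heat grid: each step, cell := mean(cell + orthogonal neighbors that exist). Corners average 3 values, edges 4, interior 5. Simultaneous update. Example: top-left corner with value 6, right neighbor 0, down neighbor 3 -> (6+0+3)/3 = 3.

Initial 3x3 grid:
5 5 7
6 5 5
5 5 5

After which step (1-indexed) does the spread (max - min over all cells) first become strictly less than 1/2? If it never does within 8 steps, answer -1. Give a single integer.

Answer: 2

Derivation:
Step 1: max=17/3, min=5, spread=2/3
Step 2: max=50/9, min=77/15, spread=19/45
  -> spread < 1/2 first at step 2
Step 3: max=1469/270, min=9353/1800, spread=1321/5400
Step 4: max=174821/32400, min=677359/129600, spread=877/5184
Step 5: max=1303439/243000, min=40788173/7776000, spread=7375/62208
Step 6: max=623517539/116640000, min=2455227031/466560000, spread=62149/746496
Step 7: max=18659008829/3499200000, min=147635998757/27993600000, spread=523543/8957952
Step 8: max=2235436121201/419904000000, min=8872829031679/1679616000000, spread=4410589/107495424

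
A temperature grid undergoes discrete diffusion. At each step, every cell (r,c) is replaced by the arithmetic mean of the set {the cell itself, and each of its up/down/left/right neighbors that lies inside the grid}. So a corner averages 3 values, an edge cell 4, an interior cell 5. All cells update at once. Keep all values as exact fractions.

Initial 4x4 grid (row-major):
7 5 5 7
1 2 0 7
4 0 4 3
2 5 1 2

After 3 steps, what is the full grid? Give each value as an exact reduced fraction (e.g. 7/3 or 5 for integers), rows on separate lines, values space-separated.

Answer: 7721/2160 3589/900 1853/450 10241/2160
23867/7200 17843/6000 22403/6000 27923/7200
18427/7200 17059/6000 5281/2000 8129/2400
1205/432 536/225 833/300 649/240

Derivation:
After step 1:
  13/3 19/4 17/4 19/3
  7/2 8/5 18/5 17/4
  7/4 3 8/5 4
  11/3 2 3 2
After step 2:
  151/36 56/15 71/15 89/18
  671/240 329/100 153/50 1091/240
  143/48 199/100 76/25 237/80
  89/36 35/12 43/20 3
After step 3:
  7721/2160 3589/900 1853/450 10241/2160
  23867/7200 17843/6000 22403/6000 27923/7200
  18427/7200 17059/6000 5281/2000 8129/2400
  1205/432 536/225 833/300 649/240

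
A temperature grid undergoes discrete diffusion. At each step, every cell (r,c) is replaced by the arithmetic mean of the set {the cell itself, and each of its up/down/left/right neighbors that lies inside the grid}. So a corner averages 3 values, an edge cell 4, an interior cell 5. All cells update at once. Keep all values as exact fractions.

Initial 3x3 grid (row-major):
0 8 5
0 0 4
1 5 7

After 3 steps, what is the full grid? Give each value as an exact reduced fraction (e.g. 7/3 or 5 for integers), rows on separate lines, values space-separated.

After step 1:
  8/3 13/4 17/3
  1/4 17/5 4
  2 13/4 16/3
After step 2:
  37/18 899/240 155/36
  499/240 283/100 23/5
  11/6 839/240 151/36
After step 3:
  2837/1080 46573/14400 9109/2160
  31673/14400 20101/6000 1593/400
  889/360 44473/14400 8849/2160

Answer: 2837/1080 46573/14400 9109/2160
31673/14400 20101/6000 1593/400
889/360 44473/14400 8849/2160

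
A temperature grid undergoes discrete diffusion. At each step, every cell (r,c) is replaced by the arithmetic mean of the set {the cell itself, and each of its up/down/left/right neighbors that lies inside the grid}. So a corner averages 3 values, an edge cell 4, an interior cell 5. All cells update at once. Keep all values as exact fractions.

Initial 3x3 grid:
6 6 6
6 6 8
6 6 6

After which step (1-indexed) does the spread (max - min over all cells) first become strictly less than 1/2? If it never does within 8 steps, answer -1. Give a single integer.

Step 1: max=20/3, min=6, spread=2/3
Step 2: max=787/120, min=6, spread=67/120
Step 3: max=6917/1080, min=607/100, spread=1807/5400
  -> spread < 1/2 first at step 3
Step 4: max=2749963/432000, min=16561/2700, spread=33401/144000
Step 5: max=24557933/3888000, min=1663391/270000, spread=3025513/19440000
Step 6: max=9796126867/1555200000, min=89155949/14400000, spread=53531/497664
Step 7: max=585904925849/93312000000, min=24119116051/3888000000, spread=450953/5971968
Step 8: max=35101223560603/5598720000000, min=2900368610519/466560000000, spread=3799043/71663616

Answer: 3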